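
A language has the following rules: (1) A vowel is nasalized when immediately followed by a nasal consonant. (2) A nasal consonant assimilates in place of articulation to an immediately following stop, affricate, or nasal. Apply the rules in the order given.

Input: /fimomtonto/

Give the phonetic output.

[fĩmõntõnto]

Rule 1: /i/ before nasal /m/ → [ĩ]
Rule 1: /o/ before nasal /m/ → [õ]
Rule 1: /o/ before nasal /n/ → [õ]
After rule 1: fĩmõmtõnto
Rule 2: /m/ before /t/ (alveolar) → [n]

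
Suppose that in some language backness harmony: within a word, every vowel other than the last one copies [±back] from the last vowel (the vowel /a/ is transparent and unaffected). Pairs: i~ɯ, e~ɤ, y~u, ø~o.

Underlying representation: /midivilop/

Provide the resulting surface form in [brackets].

[mɯdɯvɯlop]

/i/ harmonizes with /o/ ([+back]) → [ɯ]
/i/ harmonizes with /o/ ([+back]) → [ɯ]
/i/ harmonizes with /o/ ([+back]) → [ɯ]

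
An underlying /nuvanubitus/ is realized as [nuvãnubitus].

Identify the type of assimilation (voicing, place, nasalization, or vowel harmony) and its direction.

/a/→[ã].
Each target copies a feature from the following segment, so the direction is regressive.

nasalization, regressive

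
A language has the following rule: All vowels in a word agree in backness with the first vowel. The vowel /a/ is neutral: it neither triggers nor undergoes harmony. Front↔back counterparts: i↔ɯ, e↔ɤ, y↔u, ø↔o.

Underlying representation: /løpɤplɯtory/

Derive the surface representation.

/ɤ/ harmonizes with /ø/ ([-back]) → [e]
/ɯ/ harmonizes with /ø/ ([-back]) → [i]
/o/ harmonizes with /ø/ ([-back]) → [ø]

[løpeplitøry]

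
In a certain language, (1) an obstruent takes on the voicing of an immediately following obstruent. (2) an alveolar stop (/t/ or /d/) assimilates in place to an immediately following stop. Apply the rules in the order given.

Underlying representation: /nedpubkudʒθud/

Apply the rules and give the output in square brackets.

Rule 1: /d/ before /p/ (voiceless) → [t]
Rule 1: /b/ before /k/ (voiceless) → [p]
Rule 1: /dʒ/ before /θ/ (voiceless) → [tʃ]
After rule 1: netpupkutʃθud
Rule 2: /t/ before /p/ (labial) → [p]

[neppupkutʃθud]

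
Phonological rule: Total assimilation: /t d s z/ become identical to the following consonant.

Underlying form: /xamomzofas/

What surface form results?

no segment meets the rule's conditions; no change.

[xamomzofas]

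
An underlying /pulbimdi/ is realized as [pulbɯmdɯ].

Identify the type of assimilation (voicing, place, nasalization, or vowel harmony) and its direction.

/i/→[ɯ] /i/→[ɯ].
Vowels agree with the first vowel, so the harmony is progressive.

vowel harmony, progressive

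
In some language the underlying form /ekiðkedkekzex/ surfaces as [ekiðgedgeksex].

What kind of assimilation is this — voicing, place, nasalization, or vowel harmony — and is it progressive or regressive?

voicing assimilation, progressive

/k/→[g] /k/→[g] /z/→[s].
Each target copies a feature from the preceding segment, so the direction is progressive.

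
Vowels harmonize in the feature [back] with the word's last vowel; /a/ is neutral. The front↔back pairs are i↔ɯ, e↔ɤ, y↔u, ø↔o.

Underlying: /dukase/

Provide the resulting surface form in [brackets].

/u/ harmonizes with /e/ ([-back]) → [y]

[dykase]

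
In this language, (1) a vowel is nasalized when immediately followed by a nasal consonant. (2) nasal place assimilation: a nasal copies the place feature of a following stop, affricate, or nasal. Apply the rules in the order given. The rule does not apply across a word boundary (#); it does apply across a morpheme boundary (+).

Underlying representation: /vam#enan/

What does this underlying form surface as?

Rule 1: /a/ before nasal /m/ → [ã]
Rule 1: /e/ before nasal /n/ → [ẽ]
Rule 1: /a/ before nasal /n/ → [ã]
After rule 1: vãm#ẽnãn
Rule 2: no segment meets the rule's conditions; no change.

[vãm#ẽnãn]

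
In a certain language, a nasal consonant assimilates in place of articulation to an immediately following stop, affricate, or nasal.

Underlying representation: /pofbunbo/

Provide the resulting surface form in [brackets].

/n/ before /b/ (labial) → [m]

[pofbumbo]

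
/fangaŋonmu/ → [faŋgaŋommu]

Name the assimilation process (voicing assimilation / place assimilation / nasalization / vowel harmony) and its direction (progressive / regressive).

/n/→[ŋ] /n/→[m].
Each target copies a feature from the following segment, so the direction is regressive.

place assimilation, regressive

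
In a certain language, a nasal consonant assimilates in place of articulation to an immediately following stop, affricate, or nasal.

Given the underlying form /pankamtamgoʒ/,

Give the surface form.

/n/ before /k/ (velar) → [ŋ]
/m/ before /t/ (alveolar) → [n]
/m/ before /g/ (velar) → [ŋ]

[paŋkantaŋgoʒ]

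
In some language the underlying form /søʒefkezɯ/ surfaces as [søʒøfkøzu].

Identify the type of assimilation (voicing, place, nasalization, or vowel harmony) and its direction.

vowel harmony, progressive

/e/→[ø] /e/→[ø] /ɯ/→[u].
Vowels agree with the first vowel, so the harmony is progressive.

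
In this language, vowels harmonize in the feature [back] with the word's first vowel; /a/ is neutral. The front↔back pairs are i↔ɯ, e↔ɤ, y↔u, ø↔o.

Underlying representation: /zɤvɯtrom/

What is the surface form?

no segment meets the rule's conditions; no change.

[zɤvɯtrom]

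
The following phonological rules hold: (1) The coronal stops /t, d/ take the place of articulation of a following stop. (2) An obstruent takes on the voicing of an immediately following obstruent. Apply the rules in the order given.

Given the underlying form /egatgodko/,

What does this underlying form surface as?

[egaggokko]

Rule 1: /t/ before /g/ (velar) → [k]
Rule 1: /d/ before /k/ (velar) → [g]
After rule 1: egakgogko
Rule 2: /k/ before /g/ (voiced) → [g]
Rule 2: /g/ before /k/ (voiceless) → [k]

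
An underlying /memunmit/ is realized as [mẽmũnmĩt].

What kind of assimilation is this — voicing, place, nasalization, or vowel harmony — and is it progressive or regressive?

/e/→[ẽ] /u/→[ũ] /i/→[ĩ].
Each target copies a feature from the preceding segment, so the direction is progressive.

nasalization, progressive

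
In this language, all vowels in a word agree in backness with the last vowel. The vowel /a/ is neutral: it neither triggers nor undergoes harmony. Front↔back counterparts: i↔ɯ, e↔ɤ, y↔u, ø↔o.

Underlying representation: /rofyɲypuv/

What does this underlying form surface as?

[rofuɲupuv]

/y/ harmonizes with /u/ ([+back]) → [u]
/y/ harmonizes with /u/ ([+back]) → [u]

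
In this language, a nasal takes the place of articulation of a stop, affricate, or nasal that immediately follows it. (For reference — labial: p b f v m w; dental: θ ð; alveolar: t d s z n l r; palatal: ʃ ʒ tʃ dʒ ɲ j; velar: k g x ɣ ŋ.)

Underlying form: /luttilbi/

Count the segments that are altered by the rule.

No segment meets the rule's conditions.

0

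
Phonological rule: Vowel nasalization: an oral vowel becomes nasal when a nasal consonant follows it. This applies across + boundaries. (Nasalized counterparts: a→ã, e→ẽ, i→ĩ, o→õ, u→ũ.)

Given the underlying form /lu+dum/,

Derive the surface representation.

[lu+dũm]

/u/ before nasal /m/ → [ũ]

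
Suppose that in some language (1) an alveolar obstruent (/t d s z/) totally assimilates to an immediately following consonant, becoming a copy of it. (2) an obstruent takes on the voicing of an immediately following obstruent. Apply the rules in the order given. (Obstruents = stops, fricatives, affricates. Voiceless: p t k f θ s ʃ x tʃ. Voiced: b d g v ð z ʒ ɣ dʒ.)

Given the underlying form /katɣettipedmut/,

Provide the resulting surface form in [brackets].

Rule 1: /t/ before /ɣ/ → [ɣ] (total assimilation)
Rule 1: /d/ before /m/ → [m] (total assimilation)
After rule 1: kaɣɣettipemmut
Rule 2: no segment meets the rule's conditions; no change.

[kaɣɣettipemmut]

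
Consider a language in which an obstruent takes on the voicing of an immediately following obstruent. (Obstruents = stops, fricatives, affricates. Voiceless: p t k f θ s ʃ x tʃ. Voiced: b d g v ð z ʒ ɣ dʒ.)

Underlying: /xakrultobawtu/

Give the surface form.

no segment meets the rule's conditions; no change.

[xakrultobawtu]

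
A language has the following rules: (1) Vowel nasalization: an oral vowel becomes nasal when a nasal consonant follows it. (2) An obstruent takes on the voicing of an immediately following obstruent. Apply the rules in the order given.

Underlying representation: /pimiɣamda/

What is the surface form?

[pĩmiɣãmda]

Rule 1: /i/ before nasal /m/ → [ĩ]
Rule 1: /a/ before nasal /m/ → [ã]
After rule 1: pĩmiɣãmda
Rule 2: no segment meets the rule's conditions; no change.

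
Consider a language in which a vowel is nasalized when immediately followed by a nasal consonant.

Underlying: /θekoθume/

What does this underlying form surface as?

[θekoθũme]

/u/ before nasal /m/ → [ũ]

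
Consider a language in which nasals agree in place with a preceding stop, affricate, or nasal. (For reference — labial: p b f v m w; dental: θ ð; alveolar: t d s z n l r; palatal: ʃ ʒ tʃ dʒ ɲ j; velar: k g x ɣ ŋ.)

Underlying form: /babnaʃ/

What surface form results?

[babmaʃ]

/n/ after /b/ (labial) → [m]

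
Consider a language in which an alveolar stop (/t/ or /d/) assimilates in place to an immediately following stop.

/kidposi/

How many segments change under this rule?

/d/ before /p/ (labial) → [b]
1 segment changes.

1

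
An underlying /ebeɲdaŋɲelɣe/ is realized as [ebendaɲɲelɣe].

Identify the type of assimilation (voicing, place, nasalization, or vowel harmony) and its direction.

place assimilation, regressive

/ɲ/→[n] /ŋ/→[ɲ].
Each target copies a feature from the following segment, so the direction is regressive.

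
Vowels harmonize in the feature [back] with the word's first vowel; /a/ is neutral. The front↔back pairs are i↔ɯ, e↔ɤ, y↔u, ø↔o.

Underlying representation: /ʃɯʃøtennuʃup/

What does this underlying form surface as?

/ø/ harmonizes with /ɯ/ ([+back]) → [o]
/e/ harmonizes with /ɯ/ ([+back]) → [ɤ]

[ʃɯʃotɤnnuʃup]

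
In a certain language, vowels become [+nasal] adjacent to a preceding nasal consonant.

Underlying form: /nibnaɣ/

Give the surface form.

[nĩbnãɣ]

/i/ after nasal /n/ → [ĩ]
/a/ after nasal /n/ → [ã]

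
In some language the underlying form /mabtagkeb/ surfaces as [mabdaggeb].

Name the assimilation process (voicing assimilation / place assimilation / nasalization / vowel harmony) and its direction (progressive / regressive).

voicing assimilation, progressive

/t/→[d] /k/→[g].
Each target copies a feature from the preceding segment, so the direction is progressive.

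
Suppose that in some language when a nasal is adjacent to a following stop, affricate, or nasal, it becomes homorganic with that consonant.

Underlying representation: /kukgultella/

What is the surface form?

no segment meets the rule's conditions; no change.

[kukgultella]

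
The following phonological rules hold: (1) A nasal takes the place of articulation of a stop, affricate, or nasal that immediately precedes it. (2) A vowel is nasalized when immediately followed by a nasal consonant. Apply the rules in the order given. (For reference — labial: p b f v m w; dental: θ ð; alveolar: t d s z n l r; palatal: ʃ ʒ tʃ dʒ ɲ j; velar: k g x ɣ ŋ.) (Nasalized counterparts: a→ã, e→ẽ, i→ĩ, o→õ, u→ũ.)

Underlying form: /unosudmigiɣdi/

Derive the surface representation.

Rule 1: /m/ after /d/ (alveolar) → [n]
After rule 1: unosudnigiɣdi
Rule 2: /u/ before nasal /n/ → [ũ]

[ũnosudnigiɣdi]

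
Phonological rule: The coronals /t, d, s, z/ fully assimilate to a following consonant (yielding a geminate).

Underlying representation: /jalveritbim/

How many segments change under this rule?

/t/ before /b/ → [b] (total assimilation)
1 segment changes.

1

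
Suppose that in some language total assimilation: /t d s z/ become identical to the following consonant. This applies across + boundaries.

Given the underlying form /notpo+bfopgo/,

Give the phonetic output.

[noppo+bfopgo]

/t/ before /p/ → [p] (total assimilation)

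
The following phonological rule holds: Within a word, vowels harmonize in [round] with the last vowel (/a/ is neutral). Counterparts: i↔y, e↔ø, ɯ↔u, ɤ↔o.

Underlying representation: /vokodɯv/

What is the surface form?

[vɤkɤdɯv]

/o/ harmonizes with /ɯ/ ([-round]) → [ɤ]
/o/ harmonizes with /ɯ/ ([-round]) → [ɤ]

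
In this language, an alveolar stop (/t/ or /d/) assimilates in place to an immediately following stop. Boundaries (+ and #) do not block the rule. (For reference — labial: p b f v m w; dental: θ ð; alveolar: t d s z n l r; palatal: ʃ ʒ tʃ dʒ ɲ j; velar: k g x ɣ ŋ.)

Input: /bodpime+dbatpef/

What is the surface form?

/d/ before /p/ (labial) → [b]
/d/ before /b/ (labial) → [b]
/t/ before /p/ (labial) → [p]

[bobpime+bbappef]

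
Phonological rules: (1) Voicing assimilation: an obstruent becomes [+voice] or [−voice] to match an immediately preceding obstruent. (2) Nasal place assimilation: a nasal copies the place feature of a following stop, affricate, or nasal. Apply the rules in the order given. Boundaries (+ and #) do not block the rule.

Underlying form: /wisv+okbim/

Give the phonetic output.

[wisf+okpim]

Rule 1: /v/ after /s/ (voiceless) → [f]
Rule 1: /b/ after /k/ (voiceless) → [p]
After rule 1: wisf+okpim
Rule 2: no segment meets the rule's conditions; no change.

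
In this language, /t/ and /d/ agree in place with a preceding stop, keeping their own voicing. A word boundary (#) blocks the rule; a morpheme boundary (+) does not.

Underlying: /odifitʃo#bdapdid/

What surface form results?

[odifitʃo#bbapbid]

/d/ after /b/ (labial) → [b]
/d/ after /p/ (labial) → [b]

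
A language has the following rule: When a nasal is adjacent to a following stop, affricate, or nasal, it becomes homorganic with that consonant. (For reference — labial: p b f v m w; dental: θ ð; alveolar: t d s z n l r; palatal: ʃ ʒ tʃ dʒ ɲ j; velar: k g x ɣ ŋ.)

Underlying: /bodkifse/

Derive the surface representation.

[bodkifse]

no segment meets the rule's conditions; no change.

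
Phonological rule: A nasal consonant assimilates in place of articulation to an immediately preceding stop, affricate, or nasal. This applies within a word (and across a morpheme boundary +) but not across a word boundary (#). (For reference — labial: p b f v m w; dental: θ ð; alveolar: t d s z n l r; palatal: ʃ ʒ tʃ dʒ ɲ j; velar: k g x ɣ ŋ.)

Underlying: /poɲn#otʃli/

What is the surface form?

[poɲɲ#otʃli]

/n/ after /ɲ/ (palatal) → [ɲ]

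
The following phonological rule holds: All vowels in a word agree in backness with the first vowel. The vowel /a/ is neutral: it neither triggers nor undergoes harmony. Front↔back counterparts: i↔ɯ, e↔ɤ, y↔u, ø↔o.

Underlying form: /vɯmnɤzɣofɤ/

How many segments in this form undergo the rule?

0

No segment meets the rule's conditions.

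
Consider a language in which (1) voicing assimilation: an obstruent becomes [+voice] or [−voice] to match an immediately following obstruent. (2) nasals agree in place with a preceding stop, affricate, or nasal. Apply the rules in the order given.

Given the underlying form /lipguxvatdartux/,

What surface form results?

[libguɣvaddartux]

Rule 1: /p/ before /g/ (voiced) → [b]
Rule 1: /x/ before /v/ (voiced) → [ɣ]
Rule 1: /t/ before /d/ (voiced) → [d]
After rule 1: libguɣvaddartux
Rule 2: no segment meets the rule's conditions; no change.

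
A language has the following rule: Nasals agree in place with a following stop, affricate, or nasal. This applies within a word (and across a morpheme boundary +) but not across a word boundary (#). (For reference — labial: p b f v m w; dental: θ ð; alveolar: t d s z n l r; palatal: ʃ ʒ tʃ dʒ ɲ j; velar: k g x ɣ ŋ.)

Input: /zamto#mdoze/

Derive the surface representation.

[zanto#ndoze]

/m/ before /t/ (alveolar) → [n]
/m/ before /d/ (alveolar) → [n]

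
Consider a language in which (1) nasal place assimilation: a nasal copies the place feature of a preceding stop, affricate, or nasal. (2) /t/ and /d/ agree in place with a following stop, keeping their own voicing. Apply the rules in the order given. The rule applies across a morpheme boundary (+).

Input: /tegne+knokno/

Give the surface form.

Rule 1: /n/ after /g/ (velar) → [ŋ]
Rule 1: /n/ after /k/ (velar) → [ŋ]
Rule 1: /n/ after /k/ (velar) → [ŋ]
After rule 1: tegŋe+kŋokŋo
Rule 2: no segment meets the rule's conditions; no change.

[tegŋe+kŋokŋo]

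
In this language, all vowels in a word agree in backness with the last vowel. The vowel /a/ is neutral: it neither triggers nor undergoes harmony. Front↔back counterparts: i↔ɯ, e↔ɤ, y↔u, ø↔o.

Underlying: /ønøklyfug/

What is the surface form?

/ø/ harmonizes with /u/ ([+back]) → [o]
/ø/ harmonizes with /u/ ([+back]) → [o]
/y/ harmonizes with /u/ ([+back]) → [u]

[onoklufug]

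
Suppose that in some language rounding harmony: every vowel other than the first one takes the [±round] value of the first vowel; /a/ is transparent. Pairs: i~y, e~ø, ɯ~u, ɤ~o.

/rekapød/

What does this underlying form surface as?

/ø/ harmonizes with /e/ ([-round]) → [e]

[rekaped]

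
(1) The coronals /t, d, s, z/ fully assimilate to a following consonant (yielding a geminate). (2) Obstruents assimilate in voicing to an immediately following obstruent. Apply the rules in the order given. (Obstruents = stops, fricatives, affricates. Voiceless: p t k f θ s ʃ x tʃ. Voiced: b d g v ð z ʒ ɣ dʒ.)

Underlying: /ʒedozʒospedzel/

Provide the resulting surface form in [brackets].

[ʒedoʒʒoppezzel]

Rule 1: /z/ before /ʒ/ → [ʒ] (total assimilation)
Rule 1: /s/ before /p/ → [p] (total assimilation)
Rule 1: /d/ before /z/ → [z] (total assimilation)
After rule 1: ʒedoʒʒoppezzel
Rule 2: no segment meets the rule's conditions; no change.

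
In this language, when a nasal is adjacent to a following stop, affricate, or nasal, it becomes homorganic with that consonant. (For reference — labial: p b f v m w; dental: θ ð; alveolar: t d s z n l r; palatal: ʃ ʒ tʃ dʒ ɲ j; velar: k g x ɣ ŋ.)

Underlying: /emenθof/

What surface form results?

[emenθof]

no segment meets the rule's conditions; no change.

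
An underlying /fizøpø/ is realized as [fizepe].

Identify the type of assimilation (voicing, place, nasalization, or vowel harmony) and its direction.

/ø/→[e] /ø/→[e].
Vowels agree with the first vowel, so the harmony is progressive.

vowel harmony, progressive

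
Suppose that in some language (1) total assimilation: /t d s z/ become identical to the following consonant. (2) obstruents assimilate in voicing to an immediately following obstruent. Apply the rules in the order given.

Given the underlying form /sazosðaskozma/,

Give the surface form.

Rule 1: /s/ before /ð/ → [ð] (total assimilation)
Rule 1: /s/ before /k/ → [k] (total assimilation)
Rule 1: /z/ before /m/ → [m] (total assimilation)
After rule 1: sazoððakkomma
Rule 2: no segment meets the rule's conditions; no change.

[sazoððakkomma]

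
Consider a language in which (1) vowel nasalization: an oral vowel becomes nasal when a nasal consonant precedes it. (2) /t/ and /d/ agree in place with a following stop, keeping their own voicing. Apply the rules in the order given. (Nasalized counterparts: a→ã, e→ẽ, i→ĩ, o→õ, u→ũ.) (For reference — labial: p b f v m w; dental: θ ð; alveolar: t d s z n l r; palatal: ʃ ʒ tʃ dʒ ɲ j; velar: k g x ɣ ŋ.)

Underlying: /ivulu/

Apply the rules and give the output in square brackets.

[ivulu]

Rule 1: no segment meets the rule's conditions; no change.
After rule 1: ivulu
Rule 2: no segment meets the rule's conditions; no change.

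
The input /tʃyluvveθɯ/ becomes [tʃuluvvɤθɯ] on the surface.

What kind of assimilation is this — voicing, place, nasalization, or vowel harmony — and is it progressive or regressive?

/y/→[u] /e/→[ɤ].
Vowels agree with the last vowel, so the harmony is regressive.

vowel harmony, regressive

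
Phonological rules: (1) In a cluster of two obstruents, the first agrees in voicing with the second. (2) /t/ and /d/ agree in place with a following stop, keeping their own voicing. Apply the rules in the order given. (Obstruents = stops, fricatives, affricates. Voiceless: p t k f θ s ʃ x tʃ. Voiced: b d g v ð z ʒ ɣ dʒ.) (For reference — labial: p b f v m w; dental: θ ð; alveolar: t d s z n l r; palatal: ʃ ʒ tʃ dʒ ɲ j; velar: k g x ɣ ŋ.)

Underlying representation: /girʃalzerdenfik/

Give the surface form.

[girʃalzerdenfik]

Rule 1: no segment meets the rule's conditions; no change.
After rule 1: girʃalzerdenfik
Rule 2: no segment meets the rule's conditions; no change.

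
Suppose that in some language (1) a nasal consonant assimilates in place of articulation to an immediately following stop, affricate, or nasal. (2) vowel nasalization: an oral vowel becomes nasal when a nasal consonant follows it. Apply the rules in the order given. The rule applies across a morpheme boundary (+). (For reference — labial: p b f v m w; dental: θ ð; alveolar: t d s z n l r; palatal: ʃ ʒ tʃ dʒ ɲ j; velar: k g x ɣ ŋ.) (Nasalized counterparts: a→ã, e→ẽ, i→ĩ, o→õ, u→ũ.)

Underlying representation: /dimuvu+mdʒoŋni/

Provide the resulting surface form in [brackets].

[dĩmuvũ+ɲdʒõnni]

Rule 1: /m/ before /dʒ/ (palatal) → [ɲ]
Rule 1: /ŋ/ before /n/ (alveolar) → [n]
After rule 1: dimuvu+ɲdʒonni
Rule 2: /i/ before nasal /m/ → [ĩ]
Rule 2: /u/ before nasal /ɲ/ → [ũ]
Rule 2: /o/ before nasal /n/ → [õ]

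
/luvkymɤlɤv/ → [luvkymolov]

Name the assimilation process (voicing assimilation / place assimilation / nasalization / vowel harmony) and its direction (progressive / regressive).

vowel harmony, progressive

/ɤ/→[o] /ɤ/→[o].
Vowels agree with the first vowel, so the harmony is progressive.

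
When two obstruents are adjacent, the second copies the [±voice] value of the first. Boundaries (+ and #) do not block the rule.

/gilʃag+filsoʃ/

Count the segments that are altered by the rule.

1

/f/ after /g/ (voiced) → [v]
1 segment changes.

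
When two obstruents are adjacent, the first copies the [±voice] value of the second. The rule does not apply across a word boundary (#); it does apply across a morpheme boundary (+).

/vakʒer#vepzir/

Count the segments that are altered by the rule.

/k/ before /ʒ/ (voiced) → [g]
/p/ before /z/ (voiced) → [b]
2 segments change.

2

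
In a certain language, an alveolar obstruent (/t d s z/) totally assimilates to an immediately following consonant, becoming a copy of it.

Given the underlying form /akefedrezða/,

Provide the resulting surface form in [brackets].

[akeferreðða]

/d/ before /r/ → [r] (total assimilation)
/z/ before /ð/ → [ð] (total assimilation)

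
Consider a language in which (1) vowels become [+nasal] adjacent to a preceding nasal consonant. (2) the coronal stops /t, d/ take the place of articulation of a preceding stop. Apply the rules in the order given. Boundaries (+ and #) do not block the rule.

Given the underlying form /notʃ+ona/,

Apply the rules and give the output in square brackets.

Rule 1: /o/ after nasal /n/ → [õ]
Rule 1: /a/ after nasal /n/ → [ã]
After rule 1: nõtʃ+onã
Rule 2: no segment meets the rule's conditions; no change.

[nõtʃ+onã]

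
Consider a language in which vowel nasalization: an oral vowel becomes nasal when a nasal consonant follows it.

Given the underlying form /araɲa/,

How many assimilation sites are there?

/a/ before nasal /ɲ/ → [ã]
1 segment changes.

1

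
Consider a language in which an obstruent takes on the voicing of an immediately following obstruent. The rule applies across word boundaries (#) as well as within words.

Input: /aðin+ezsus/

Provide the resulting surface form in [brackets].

[aðin+essus]

/z/ before /s/ (voiceless) → [s]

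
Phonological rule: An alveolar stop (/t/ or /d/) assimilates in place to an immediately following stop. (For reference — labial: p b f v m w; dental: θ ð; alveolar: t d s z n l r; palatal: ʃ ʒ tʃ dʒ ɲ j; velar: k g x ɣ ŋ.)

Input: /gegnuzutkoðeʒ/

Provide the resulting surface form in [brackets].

/t/ before /k/ (velar) → [k]

[gegnuzukkoðeʒ]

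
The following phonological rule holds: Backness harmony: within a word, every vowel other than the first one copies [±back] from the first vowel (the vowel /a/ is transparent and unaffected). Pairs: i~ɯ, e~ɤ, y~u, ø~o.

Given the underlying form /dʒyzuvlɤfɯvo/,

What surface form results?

[dʒyzyvlefivø]

/u/ harmonizes with /y/ ([-back]) → [y]
/ɤ/ harmonizes with /y/ ([-back]) → [e]
/ɯ/ harmonizes with /y/ ([-back]) → [i]
/o/ harmonizes with /y/ ([-back]) → [ø]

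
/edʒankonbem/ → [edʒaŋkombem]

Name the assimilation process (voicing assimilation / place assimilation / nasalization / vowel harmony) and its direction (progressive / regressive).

/n/→[ŋ] /n/→[m].
Each target copies a feature from the following segment, so the direction is regressive.

place assimilation, regressive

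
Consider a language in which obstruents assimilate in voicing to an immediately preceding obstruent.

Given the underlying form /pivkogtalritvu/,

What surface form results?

[pivgogdalritfu]

/k/ after /v/ (voiced) → [g]
/t/ after /g/ (voiced) → [d]
/v/ after /t/ (voiceless) → [f]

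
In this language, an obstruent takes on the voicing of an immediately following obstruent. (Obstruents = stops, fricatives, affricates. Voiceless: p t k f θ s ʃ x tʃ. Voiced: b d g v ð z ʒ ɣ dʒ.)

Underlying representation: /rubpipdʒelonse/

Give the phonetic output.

[ruppibdʒelonse]

/b/ before /p/ (voiceless) → [p]
/p/ before /dʒ/ (voiced) → [b]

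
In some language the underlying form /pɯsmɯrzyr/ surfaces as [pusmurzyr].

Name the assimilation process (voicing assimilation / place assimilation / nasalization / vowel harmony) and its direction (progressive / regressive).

vowel harmony, regressive

/ɯ/→[u] /ɯ/→[u].
Vowels agree with the last vowel, so the harmony is regressive.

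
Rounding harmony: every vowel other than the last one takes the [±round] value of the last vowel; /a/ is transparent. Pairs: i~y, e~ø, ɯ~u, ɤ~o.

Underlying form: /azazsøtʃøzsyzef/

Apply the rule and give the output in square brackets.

[azazsetʃezsizef]

/ø/ harmonizes with /e/ ([-round]) → [e]
/ø/ harmonizes with /e/ ([-round]) → [e]
/y/ harmonizes with /e/ ([-round]) → [i]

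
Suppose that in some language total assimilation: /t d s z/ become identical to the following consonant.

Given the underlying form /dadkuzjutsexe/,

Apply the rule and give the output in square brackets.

/d/ before /k/ → [k] (total assimilation)
/z/ before /j/ → [j] (total assimilation)
/t/ before /s/ → [s] (total assimilation)

[dakkujjussexe]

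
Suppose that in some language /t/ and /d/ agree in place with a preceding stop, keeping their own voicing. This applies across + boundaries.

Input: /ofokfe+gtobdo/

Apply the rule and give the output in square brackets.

[ofokfe+gkobbo]

/t/ after /g/ (velar) → [k]
/d/ after /b/ (labial) → [b]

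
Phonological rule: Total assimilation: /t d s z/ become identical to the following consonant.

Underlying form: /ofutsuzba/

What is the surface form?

/t/ before /s/ → [s] (total assimilation)
/z/ before /b/ → [b] (total assimilation)

[ofussubba]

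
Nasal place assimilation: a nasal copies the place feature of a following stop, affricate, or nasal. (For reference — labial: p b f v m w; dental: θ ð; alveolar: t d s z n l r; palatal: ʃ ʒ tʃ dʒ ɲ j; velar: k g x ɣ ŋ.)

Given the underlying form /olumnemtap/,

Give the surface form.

/m/ before /n/ (alveolar) → [n]
/m/ before /t/ (alveolar) → [n]

[olunnentap]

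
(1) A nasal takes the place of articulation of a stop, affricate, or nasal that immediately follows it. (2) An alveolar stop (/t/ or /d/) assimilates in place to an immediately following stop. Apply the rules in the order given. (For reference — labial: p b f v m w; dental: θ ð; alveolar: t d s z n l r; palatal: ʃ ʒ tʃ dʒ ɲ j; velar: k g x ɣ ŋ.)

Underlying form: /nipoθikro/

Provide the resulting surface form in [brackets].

Rule 1: no segment meets the rule's conditions; no change.
After rule 1: nipoθikro
Rule 2: no segment meets the rule's conditions; no change.

[nipoθikro]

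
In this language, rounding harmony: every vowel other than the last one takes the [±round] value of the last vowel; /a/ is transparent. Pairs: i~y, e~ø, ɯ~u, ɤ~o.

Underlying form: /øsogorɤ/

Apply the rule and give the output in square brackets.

[esɤgɤrɤ]

/ø/ harmonizes with /ɤ/ ([-round]) → [e]
/o/ harmonizes with /ɤ/ ([-round]) → [ɤ]
/o/ harmonizes with /ɤ/ ([-round]) → [ɤ]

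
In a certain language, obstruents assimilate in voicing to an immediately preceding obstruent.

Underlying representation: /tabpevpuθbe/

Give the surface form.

/p/ after /b/ (voiced) → [b]
/p/ after /v/ (voiced) → [b]
/b/ after /θ/ (voiceless) → [p]

[tabbevbuθpe]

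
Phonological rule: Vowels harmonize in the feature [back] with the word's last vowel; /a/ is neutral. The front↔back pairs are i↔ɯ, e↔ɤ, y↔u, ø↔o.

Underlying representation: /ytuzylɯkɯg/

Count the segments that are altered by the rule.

2

/y/ harmonizes with /ɯ/ ([+back]) → [u]
/y/ harmonizes with /ɯ/ ([+back]) → [u]
2 segments change.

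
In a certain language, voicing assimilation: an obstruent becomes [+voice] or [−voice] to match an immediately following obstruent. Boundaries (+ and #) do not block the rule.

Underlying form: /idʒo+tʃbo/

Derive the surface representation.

/tʃ/ before /b/ (voiced) → [dʒ]

[idʒo+dʒbo]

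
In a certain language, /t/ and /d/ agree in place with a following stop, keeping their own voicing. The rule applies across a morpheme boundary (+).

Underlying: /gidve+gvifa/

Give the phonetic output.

no segment meets the rule's conditions; no change.

[gidve+gvifa]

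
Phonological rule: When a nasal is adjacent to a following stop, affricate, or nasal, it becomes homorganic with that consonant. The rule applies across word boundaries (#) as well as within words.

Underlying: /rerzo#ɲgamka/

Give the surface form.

/ɲ/ before /g/ (velar) → [ŋ]
/m/ before /k/ (velar) → [ŋ]

[rerzo#ŋgaŋka]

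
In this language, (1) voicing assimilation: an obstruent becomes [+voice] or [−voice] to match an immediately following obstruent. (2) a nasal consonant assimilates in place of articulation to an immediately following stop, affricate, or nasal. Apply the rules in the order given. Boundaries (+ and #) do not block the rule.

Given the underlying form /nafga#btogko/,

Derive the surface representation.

[navga#ptokko]

Rule 1: /f/ before /g/ (voiced) → [v]
Rule 1: /b/ before /t/ (voiceless) → [p]
Rule 1: /g/ before /k/ (voiceless) → [k]
After rule 1: navga#ptokko
Rule 2: no segment meets the rule's conditions; no change.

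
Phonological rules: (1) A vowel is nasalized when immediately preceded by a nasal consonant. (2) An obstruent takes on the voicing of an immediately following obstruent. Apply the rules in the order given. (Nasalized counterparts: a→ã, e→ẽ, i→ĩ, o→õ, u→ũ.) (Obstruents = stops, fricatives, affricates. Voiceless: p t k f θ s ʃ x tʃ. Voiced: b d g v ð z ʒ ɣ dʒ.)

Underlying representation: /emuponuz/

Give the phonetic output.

Rule 1: /u/ after nasal /m/ → [ũ]
Rule 1: /u/ after nasal /n/ → [ũ]
After rule 1: emũponũz
Rule 2: no segment meets the rule's conditions; no change.

[emũponũz]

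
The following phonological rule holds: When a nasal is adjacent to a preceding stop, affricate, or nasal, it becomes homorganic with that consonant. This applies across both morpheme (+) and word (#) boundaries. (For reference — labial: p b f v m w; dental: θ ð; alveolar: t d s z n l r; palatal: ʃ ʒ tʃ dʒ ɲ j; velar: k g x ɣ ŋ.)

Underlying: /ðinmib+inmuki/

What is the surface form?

/m/ after /n/ (alveolar) → [n]
/m/ after /n/ (alveolar) → [n]

[ðinnib+innuki]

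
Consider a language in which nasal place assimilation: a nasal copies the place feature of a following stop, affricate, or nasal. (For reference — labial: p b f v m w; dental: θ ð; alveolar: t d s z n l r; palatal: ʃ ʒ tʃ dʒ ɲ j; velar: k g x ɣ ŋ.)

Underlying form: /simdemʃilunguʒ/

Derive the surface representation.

/m/ before /d/ (alveolar) → [n]
/n/ before /g/ (velar) → [ŋ]

[sindemʃiluŋguʒ]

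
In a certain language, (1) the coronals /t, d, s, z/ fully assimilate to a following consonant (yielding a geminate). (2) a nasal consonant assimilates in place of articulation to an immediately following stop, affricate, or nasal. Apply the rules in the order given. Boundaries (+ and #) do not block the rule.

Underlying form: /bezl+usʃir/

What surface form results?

[bell+uʃʃir]

Rule 1: /z/ before /l/ → [l] (total assimilation)
Rule 1: /s/ before /ʃ/ → [ʃ] (total assimilation)
After rule 1: bell+uʃʃir
Rule 2: no segment meets the rule's conditions; no change.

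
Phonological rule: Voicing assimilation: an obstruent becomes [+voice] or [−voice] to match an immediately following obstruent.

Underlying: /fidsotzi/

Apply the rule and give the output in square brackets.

[fitsodzi]

/d/ before /s/ (voiceless) → [t]
/t/ before /z/ (voiced) → [d]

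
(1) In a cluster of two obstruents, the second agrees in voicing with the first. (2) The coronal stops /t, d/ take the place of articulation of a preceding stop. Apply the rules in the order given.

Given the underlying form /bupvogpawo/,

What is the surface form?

[bupfogbawo]

Rule 1: /v/ after /p/ (voiceless) → [f]
Rule 1: /p/ after /g/ (voiced) → [b]
After rule 1: bupfogbawo
Rule 2: no segment meets the rule's conditions; no change.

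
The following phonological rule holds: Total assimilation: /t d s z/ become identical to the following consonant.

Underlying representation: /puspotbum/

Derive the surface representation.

/s/ before /p/ → [p] (total assimilation)
/t/ before /b/ → [b] (total assimilation)

[puppobbum]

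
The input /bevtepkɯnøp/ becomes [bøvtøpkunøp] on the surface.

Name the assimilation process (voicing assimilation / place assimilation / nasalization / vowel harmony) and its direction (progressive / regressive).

/e/→[ø] /e/→[ø] /ɯ/→[u].
Vowels agree with the last vowel, so the harmony is regressive.

vowel harmony, regressive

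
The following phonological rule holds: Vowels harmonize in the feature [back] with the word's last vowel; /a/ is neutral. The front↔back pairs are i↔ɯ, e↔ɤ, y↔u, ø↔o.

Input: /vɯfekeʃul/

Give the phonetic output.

[vɯfɤkɤʃul]

/e/ harmonizes with /u/ ([+back]) → [ɤ]
/e/ harmonizes with /u/ ([+back]) → [ɤ]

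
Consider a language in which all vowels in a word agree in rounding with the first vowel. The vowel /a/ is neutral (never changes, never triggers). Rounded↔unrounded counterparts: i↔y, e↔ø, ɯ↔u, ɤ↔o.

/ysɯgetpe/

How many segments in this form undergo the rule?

/ɯ/ harmonizes with /y/ ([+round]) → [u]
/e/ harmonizes with /y/ ([+round]) → [ø]
/e/ harmonizes with /y/ ([+round]) → [ø]
3 segments change.

3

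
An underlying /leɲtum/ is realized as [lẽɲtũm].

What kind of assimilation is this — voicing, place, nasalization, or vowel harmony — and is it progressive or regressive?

/e/→[ẽ] /u/→[ũ].
Each target copies a feature from the following segment, so the direction is regressive.

nasalization, regressive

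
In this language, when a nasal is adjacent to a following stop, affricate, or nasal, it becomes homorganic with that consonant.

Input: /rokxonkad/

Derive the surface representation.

/n/ before /k/ (velar) → [ŋ]

[rokxoŋkad]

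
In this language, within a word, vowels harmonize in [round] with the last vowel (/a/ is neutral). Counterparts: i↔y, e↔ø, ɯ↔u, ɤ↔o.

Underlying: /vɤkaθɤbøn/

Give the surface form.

[vokaθobøn]

/ɤ/ harmonizes with /ø/ ([+round]) → [o]
/ɤ/ harmonizes with /ø/ ([+round]) → [o]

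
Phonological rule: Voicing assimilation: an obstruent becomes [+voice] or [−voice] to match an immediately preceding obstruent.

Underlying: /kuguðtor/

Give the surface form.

/t/ after /ð/ (voiced) → [d]

[kuguðdor]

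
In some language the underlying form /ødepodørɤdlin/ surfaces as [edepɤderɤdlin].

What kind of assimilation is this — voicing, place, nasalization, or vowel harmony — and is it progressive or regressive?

vowel harmony, regressive

/ø/→[e] /o/→[ɤ] /ø/→[e].
Vowels agree with the last vowel, so the harmony is regressive.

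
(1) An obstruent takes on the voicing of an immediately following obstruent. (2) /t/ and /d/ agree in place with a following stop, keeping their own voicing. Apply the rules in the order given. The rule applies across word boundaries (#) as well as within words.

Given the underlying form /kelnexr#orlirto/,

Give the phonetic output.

Rule 1: no segment meets the rule's conditions; no change.
After rule 1: kelnexr#orlirto
Rule 2: no segment meets the rule's conditions; no change.

[kelnexr#orlirto]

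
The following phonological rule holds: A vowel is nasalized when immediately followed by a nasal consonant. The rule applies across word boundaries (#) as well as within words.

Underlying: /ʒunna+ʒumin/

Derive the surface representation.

/u/ before nasal /n/ → [ũ]
/u/ before nasal /m/ → [ũ]
/i/ before nasal /n/ → [ĩ]

[ʒũnna+ʒũmĩn]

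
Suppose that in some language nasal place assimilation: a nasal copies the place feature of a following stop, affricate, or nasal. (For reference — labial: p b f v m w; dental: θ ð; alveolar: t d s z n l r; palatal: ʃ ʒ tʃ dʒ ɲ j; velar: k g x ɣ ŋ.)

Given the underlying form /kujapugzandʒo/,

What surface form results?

[kujapugzaɲdʒo]

/n/ before /dʒ/ (palatal) → [ɲ]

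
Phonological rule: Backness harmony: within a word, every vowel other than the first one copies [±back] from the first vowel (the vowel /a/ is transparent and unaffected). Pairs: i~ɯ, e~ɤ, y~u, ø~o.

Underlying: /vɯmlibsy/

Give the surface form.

/i/ harmonizes with /ɯ/ ([+back]) → [ɯ]
/y/ harmonizes with /ɯ/ ([+back]) → [u]

[vɯmlɯbsu]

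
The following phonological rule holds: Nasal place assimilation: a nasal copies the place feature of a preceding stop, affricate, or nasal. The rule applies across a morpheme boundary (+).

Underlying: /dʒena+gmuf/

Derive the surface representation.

/m/ after /g/ (velar) → [ŋ]

[dʒena+gŋuf]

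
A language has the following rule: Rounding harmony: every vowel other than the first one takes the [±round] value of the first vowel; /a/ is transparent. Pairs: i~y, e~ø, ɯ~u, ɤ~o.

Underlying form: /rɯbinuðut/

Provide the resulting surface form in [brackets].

[rɯbinɯðɯt]

/u/ harmonizes with /ɯ/ ([-round]) → [ɯ]
/u/ harmonizes with /ɯ/ ([-round]) → [ɯ]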